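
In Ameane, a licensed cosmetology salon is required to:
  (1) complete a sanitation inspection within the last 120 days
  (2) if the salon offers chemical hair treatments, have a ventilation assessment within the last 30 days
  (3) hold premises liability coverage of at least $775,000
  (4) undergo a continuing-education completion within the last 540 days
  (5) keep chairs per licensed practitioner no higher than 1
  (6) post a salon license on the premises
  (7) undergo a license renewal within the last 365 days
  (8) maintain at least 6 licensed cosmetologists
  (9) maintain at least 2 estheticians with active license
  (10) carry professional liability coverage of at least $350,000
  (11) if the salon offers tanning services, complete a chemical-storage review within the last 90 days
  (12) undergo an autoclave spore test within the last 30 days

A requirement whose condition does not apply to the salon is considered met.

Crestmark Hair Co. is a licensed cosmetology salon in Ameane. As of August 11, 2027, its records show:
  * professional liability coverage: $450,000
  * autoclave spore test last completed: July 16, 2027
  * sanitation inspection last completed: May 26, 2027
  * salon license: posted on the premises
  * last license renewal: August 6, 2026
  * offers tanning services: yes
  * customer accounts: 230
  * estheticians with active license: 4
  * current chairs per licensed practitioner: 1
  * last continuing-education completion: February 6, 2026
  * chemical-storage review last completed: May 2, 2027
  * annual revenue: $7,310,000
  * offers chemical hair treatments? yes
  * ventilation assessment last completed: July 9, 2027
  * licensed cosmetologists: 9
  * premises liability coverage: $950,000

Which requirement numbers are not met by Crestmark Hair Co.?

1. sanitation inspection 77 days ago vs limit 120 → met
2. condition 'offers chemical hair treatments' holds; ventilation assessment 33 days ago vs limit 30 → not met
3. premises liability coverage $950,000 ≥ $775,000 → met
4. continuing-education completion 551 days ago vs limit 540 → not met
5. chairs per licensed practitioner 1 ≤ 1 → met
6. salon license present → met
7. license renewal 370 days ago vs limit 365 → not met
8. licensed cosmetologists 9 ≥ 6 → met
9. estheticians with active license 4 ≥ 2 → met
10. professional liability coverage $450,000 ≥ $350,000 → met
11. condition 'offers tanning services' holds; chemical-storage review 101 days ago vs limit 90 → not met
12. autoclave spore test 26 days ago vs limit 30 → met
Not met: 2, 4, 7, 11

2, 4, 7, 11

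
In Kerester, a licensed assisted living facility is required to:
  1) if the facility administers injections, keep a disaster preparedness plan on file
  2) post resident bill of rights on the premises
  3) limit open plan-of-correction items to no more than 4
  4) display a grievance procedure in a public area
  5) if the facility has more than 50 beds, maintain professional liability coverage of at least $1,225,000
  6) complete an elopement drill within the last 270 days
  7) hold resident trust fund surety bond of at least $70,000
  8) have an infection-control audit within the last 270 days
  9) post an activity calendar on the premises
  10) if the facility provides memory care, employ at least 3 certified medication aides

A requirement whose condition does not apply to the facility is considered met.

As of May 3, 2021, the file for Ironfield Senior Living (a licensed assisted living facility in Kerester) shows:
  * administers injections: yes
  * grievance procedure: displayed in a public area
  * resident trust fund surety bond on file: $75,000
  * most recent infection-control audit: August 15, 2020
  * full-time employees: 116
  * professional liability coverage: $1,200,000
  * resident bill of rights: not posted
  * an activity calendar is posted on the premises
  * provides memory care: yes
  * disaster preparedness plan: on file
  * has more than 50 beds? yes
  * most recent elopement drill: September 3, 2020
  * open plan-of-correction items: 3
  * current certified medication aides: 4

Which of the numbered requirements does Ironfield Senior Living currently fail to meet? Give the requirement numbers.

2, 5

1. condition 'administers injections' holds; disaster preparedness plan present → met
2. resident bill of rights absent → not met
3. open plan-of-correction items 3 ≤ 4 → met
4. grievance procedure present → met
5. condition 'has more than 50 beds' holds; professional liability coverage $1,200,000 < $1,225,000 → not met
6. elopement drill 242 days ago vs limit 270 → met
7. resident trust fund surety bond $75,000 ≥ $70,000 → met
8. infection-control audit 261 days ago vs limit 270 → met
9. activity calendar present → met
10. condition 'provides memory care' holds; certified medication aides 4 ≥ 3 → met
Not met: 2, 5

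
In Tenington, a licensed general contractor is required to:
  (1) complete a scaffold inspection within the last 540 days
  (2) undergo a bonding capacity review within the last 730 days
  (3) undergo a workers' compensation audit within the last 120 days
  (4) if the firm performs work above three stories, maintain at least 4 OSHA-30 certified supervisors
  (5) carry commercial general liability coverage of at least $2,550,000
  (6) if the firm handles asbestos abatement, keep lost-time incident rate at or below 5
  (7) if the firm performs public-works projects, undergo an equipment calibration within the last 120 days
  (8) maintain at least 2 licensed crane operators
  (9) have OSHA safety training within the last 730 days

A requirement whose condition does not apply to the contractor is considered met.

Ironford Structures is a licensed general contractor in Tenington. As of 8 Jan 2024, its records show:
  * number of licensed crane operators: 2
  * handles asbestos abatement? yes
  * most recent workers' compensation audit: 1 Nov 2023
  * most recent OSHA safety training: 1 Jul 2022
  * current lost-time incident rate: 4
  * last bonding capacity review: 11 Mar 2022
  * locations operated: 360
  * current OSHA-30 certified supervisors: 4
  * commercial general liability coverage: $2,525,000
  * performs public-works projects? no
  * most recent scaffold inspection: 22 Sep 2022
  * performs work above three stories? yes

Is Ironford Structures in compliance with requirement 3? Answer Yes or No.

Yes

3. workers' compensation audit 68 days ago vs limit 120 → met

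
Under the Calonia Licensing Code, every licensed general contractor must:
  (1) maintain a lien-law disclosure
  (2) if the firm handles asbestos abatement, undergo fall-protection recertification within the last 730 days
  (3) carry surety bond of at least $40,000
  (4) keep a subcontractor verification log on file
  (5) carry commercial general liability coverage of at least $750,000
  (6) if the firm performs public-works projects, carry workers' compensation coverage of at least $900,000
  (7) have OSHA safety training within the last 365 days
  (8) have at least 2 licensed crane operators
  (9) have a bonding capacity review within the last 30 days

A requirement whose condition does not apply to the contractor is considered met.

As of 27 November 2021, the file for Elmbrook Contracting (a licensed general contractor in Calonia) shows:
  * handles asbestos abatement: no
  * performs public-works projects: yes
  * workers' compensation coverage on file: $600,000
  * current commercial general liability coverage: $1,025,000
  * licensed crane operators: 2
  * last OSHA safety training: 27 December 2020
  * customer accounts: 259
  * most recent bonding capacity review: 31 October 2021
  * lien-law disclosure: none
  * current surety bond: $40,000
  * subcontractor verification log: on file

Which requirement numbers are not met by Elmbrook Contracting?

1. lien-law disclosure absent → not met
2. condition 'handles asbestos abatement' does not hold → requirement n/a → met
3. surety bond $40,000 ≥ $40,000 → met
4. subcontractor verification log present → met
5. commercial general liability coverage $1,025,000 ≥ $750,000 → met
6. condition 'performs public-works projects' holds; workers' compensation coverage $600,000 < $900,000 → not met
7. OSHA safety training 335 days ago vs limit 365 → met
8. licensed crane operators 2 ≥ 2 → met
9. bonding capacity review 27 days ago vs limit 30 → met
Not met: 1, 6

1, 6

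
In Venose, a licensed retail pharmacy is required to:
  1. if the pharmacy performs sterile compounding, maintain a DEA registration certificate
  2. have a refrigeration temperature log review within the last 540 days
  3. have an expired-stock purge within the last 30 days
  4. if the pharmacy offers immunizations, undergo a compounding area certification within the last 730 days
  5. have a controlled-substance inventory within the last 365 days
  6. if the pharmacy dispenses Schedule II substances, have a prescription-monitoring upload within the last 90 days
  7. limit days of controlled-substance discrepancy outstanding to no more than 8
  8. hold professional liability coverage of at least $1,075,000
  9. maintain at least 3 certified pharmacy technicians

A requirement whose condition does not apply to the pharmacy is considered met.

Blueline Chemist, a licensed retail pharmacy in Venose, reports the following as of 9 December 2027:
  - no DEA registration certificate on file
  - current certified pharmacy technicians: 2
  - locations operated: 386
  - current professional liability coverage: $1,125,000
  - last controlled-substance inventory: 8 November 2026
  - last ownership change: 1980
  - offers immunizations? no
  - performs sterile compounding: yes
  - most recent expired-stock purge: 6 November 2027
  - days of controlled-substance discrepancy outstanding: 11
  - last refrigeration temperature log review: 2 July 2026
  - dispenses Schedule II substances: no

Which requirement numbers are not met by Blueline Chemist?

1, 3, 5, 7, 9

1. condition 'performs sterile compounding' holds; DEA registration certificate absent → not met
2. refrigeration temperature log review 525 days ago vs limit 540 → met
3. expired-stock purge 33 days ago vs limit 30 → not met
4. condition 'offers immunizations' does not hold → requirement n/a → met
5. controlled-substance inventory 396 days ago vs limit 365 → not met
6. condition 'dispenses Schedule II substances' does not hold → requirement n/a → met
7. days of controlled-substance discrepancy outstanding 11 > 8 → not met
8. professional liability coverage $1,125,000 ≥ $1,075,000 → met
9. certified pharmacy technicians 2 < 3 → not met
Not met: 1, 3, 5, 7, 9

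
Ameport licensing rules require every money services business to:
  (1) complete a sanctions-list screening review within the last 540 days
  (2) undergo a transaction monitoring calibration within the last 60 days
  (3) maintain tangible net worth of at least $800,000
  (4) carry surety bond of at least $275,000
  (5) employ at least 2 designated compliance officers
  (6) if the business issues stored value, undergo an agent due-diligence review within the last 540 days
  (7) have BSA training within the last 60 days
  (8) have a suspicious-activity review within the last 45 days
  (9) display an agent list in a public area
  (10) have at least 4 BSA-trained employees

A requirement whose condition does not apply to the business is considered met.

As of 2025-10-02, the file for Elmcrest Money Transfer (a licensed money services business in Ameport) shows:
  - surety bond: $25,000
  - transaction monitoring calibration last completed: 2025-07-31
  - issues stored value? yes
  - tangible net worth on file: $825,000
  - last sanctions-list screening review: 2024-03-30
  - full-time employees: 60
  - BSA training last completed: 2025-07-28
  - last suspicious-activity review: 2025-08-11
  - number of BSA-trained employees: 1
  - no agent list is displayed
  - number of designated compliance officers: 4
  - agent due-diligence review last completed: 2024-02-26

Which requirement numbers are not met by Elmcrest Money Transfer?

1, 2, 4, 6, 7, 8, 9, 10

1. sanctions-list screening review 551 days ago vs limit 540 → not met
2. transaction monitoring calibration 63 days ago vs limit 60 → not met
3. tangible net worth $825,000 ≥ $800,000 → met
4. surety bond $25,000 < $275,000 → not met
5. designated compliance officers 4 ≥ 2 → met
6. condition 'issues stored value' holds; agent due-diligence review 584 days ago vs limit 540 → not met
7. BSA training 66 days ago vs limit 60 → not met
8. suspicious-activity review 52 days ago vs limit 45 → not met
9. agent list absent → not met
10. BSA-trained employees 1 < 4 → not met
Not met: 1, 2, 4, 6, 7, 8, 9, 10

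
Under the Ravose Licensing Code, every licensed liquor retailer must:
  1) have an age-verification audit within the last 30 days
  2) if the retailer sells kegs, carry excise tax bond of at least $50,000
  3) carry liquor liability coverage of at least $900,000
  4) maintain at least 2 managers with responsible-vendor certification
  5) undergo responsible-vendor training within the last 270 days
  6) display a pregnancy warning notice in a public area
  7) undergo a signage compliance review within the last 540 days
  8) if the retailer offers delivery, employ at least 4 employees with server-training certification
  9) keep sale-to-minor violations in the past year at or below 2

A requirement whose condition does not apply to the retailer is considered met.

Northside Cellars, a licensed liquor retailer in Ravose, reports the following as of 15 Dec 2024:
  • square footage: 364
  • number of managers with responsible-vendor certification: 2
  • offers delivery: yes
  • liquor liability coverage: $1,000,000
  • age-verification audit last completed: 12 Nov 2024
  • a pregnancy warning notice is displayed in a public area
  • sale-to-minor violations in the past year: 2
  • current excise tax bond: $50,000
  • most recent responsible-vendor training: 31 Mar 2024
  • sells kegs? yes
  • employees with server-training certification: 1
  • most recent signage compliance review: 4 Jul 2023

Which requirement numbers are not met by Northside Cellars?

1, 8

1. age-verification audit 33 days ago vs limit 30 → not met
2. condition 'sells kegs' holds; excise tax bond $50,000 ≥ $50,000 → met
3. liquor liability coverage $1,000,000 ≥ $900,000 → met
4. managers with responsible-vendor certification 2 ≥ 2 → met
5. responsible-vendor training 259 days ago vs limit 270 → met
6. pregnancy warning notice present → met
7. signage compliance review 530 days ago vs limit 540 → met
8. condition 'offers delivery' holds; employees with server-training certification 1 < 4 → not met
9. sale-to-minor violations in the past year 2 ≤ 2 → met
Not met: 1, 8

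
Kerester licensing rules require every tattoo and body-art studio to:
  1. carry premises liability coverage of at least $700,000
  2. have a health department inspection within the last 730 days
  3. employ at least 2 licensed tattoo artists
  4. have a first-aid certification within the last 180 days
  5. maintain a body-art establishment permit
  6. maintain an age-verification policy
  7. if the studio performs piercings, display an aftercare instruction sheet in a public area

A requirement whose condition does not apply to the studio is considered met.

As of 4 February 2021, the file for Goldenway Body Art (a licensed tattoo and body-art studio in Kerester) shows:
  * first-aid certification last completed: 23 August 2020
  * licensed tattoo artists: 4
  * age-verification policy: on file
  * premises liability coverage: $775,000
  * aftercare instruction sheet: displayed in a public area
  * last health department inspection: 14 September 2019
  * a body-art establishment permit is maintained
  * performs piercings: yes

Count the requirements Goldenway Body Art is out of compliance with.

0

1. premises liability coverage $775,000 ≥ $700,000 → met
2. health department inspection 509 days ago vs limit 730 → met
3. licensed tattoo artists 4 ≥ 2 → met
4. first-aid certification 165 days ago vs limit 180 → met
5. body-art establishment permit present → met
6. age-verification policy present → met
7. condition 'performs piercings' holds; aftercare instruction sheet present → met
Not met: 0 of 7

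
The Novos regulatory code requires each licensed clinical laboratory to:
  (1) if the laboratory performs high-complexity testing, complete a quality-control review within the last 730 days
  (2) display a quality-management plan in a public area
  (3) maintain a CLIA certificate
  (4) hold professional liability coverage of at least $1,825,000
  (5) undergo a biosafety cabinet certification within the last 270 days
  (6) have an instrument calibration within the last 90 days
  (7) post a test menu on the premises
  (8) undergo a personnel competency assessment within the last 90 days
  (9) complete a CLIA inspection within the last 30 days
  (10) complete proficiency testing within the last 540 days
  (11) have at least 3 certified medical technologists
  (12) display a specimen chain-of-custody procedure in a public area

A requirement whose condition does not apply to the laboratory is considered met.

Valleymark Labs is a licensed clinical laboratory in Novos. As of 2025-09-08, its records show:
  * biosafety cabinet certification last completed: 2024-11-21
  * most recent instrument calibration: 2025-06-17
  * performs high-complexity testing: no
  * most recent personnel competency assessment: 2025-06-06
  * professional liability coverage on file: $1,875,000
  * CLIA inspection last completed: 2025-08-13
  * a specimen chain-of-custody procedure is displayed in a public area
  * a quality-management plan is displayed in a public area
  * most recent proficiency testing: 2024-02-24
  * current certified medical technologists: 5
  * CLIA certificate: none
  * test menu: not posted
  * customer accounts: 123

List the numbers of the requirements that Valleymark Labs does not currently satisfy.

1. condition 'performs high-complexity testing' does not hold → requirement n/a → met
2. quality-management plan present → met
3. CLIA certificate absent → not met
4. professional liability coverage $1,875,000 ≥ $1,825,000 → met
5. biosafety cabinet certification 291 days ago vs limit 270 → not met
6. instrument calibration 83 days ago vs limit 90 → met
7. test menu absent → not met
8. personnel competency assessment 94 days ago vs limit 90 → not met
9. CLIA inspection 26 days ago vs limit 30 → met
10. proficiency testing 562 days ago vs limit 540 → not met
11. certified medical technologists 5 ≥ 3 → met
12. specimen chain-of-custody procedure present → met
Not met: 3, 5, 7, 8, 10

3, 5, 7, 8, 10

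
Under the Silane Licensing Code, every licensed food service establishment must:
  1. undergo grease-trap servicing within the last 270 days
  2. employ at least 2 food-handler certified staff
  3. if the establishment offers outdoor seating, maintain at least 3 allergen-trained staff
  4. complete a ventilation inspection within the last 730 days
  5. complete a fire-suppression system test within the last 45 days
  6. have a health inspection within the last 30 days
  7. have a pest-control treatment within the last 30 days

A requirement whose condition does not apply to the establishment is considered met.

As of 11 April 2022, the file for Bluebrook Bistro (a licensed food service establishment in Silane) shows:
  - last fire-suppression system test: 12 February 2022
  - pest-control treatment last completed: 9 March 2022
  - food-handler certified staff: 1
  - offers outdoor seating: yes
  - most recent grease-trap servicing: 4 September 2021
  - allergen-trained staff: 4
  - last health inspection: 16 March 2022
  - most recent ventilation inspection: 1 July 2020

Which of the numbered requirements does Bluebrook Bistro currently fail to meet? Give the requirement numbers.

2, 5, 7

1. grease-trap servicing 219 days ago vs limit 270 → met
2. food-handler certified staff 1 < 2 → not met
3. condition 'offers outdoor seating' holds; allergen-trained staff 4 ≥ 3 → met
4. ventilation inspection 649 days ago vs limit 730 → met
5. fire-suppression system test 58 days ago vs limit 45 → not met
6. health inspection 26 days ago vs limit 30 → met
7. pest-control treatment 33 days ago vs limit 30 → not met
Not met: 2, 5, 7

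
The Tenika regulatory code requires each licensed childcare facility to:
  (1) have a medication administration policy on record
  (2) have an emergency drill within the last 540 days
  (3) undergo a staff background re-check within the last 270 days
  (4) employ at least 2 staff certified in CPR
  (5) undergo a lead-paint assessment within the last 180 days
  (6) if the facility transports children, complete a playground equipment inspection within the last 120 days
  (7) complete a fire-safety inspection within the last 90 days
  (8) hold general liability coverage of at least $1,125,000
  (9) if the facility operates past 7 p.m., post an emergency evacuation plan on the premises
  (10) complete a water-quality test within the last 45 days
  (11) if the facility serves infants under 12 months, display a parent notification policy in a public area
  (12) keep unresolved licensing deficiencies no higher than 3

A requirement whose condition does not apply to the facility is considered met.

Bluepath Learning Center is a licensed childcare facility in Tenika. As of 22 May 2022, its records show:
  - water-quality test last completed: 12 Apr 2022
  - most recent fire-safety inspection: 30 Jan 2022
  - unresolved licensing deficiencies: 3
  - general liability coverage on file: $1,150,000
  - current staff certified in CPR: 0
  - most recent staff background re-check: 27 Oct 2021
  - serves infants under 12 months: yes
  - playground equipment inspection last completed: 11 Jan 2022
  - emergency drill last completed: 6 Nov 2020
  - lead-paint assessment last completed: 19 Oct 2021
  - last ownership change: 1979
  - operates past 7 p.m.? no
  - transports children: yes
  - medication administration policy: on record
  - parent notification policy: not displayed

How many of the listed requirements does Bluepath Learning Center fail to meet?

1. medication administration policy present → met
2. emergency drill 562 days ago vs limit 540 → not met
3. staff background re-check 207 days ago vs limit 270 → met
4. staff certified in CPR 0 < 2 → not met
5. lead-paint assessment 215 days ago vs limit 180 → not met
6. condition 'transports children' holds; playground equipment inspection 131 days ago vs limit 120 → not met
7. fire-safety inspection 112 days ago vs limit 90 → not met
8. general liability coverage $1,150,000 ≥ $1,125,000 → met
9. condition 'operates past 7 p.m.' does not hold → requirement n/a → met
10. water-quality test 40 days ago vs limit 45 → met
11. condition 'serves infants under 12 months' holds; parent notification policy absent → not met
12. unresolved licensing deficiencies 3 ≤ 3 → met
Not met: 6 of 12

6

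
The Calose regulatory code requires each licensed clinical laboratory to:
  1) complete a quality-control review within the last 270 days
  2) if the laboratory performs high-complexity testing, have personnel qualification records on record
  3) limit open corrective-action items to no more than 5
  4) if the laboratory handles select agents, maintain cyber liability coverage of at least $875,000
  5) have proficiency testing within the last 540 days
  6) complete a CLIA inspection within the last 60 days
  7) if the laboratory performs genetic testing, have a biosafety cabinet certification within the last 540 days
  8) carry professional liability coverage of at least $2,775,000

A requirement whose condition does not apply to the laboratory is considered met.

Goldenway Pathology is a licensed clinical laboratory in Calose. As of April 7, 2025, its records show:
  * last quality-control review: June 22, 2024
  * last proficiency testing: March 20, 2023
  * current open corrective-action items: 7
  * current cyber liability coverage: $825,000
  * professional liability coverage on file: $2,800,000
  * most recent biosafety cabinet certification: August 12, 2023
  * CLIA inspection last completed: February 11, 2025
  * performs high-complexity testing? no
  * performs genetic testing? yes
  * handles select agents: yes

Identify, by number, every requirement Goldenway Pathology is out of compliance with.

1. quality-control review 289 days ago vs limit 270 → not met
2. condition 'performs high-complexity testing' does not hold → requirement n/a → met
3. open corrective-action items 7 > 5 → not met
4. condition 'handles select agents' holds; cyber liability coverage $825,000 < $875,000 → not met
5. proficiency testing 749 days ago vs limit 540 → not met
6. CLIA inspection 55 days ago vs limit 60 → met
7. condition 'performs genetic testing' holds; biosafety cabinet certification 604 days ago vs limit 540 → not met
8. professional liability coverage $2,800,000 ≥ $2,775,000 → met
Not met: 1, 3, 4, 5, 7

1, 3, 4, 5, 7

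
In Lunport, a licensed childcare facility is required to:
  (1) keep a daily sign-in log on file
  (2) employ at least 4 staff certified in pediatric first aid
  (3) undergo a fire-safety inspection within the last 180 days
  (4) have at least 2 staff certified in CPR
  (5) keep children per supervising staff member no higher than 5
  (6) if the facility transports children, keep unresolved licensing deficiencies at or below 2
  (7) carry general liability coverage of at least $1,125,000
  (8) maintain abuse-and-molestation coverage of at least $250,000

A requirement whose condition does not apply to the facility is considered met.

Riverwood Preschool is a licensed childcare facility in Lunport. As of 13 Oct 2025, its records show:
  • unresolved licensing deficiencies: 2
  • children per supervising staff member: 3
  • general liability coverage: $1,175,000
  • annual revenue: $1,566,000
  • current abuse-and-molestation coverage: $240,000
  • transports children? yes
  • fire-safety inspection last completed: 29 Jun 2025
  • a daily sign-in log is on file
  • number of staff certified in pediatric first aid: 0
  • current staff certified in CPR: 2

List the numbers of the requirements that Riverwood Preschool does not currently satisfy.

1. daily sign-in log present → met
2. staff certified in pediatric first aid 0 < 4 → not met
3. fire-safety inspection 106 days ago vs limit 180 → met
4. staff certified in CPR 2 ≥ 2 → met
5. children per supervising staff member 3 ≤ 5 → met
6. condition 'transports children' holds; unresolved licensing deficiencies 2 ≤ 2 → met
7. general liability coverage $1,175,000 ≥ $1,125,000 → met
8. abuse-and-molestation coverage $240,000 < $250,000 → not met
Not met: 2, 8

2, 8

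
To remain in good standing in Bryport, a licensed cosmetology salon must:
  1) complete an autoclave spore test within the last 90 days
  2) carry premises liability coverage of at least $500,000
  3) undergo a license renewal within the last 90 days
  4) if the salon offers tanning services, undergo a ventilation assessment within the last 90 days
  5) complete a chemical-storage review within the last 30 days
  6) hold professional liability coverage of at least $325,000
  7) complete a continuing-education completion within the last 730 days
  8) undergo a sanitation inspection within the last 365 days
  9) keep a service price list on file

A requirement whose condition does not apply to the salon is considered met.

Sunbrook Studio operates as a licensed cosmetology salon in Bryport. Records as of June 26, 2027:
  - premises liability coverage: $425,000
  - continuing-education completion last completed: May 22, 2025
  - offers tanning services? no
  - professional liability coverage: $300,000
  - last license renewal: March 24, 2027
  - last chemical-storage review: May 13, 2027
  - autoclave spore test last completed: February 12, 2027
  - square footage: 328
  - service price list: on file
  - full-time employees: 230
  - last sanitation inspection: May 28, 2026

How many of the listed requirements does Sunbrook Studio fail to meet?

7

1. autoclave spore test 134 days ago vs limit 90 → not met
2. premises liability coverage $425,000 < $500,000 → not met
3. license renewal 94 days ago vs limit 90 → not met
4. condition 'offers tanning services' does not hold → requirement n/a → met
5. chemical-storage review 44 days ago vs limit 30 → not met
6. professional liability coverage $300,000 < $325,000 → not met
7. continuing-education completion 765 days ago vs limit 730 → not met
8. sanitation inspection 394 days ago vs limit 365 → not met
9. service price list present → met
Not met: 7 of 9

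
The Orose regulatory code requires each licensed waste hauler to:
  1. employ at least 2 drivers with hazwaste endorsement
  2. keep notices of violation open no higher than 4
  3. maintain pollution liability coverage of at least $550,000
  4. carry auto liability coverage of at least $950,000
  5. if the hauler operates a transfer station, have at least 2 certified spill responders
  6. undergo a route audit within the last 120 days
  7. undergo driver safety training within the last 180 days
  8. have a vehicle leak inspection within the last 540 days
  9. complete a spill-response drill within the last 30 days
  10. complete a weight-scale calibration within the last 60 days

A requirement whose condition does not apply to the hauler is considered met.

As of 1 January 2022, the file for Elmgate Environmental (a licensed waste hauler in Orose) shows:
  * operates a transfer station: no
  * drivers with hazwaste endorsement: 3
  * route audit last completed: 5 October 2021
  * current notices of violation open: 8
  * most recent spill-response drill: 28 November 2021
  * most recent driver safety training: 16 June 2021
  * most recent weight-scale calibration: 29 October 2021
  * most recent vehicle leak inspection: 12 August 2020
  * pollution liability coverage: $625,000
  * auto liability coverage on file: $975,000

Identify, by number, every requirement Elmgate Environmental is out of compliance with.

2, 7, 9, 10

1. drivers with hazwaste endorsement 3 ≥ 2 → met
2. notices of violation open 8 > 4 → not met
3. pollution liability coverage $625,000 ≥ $550,000 → met
4. auto liability coverage $975,000 ≥ $950,000 → met
5. condition 'operates a transfer station' does not hold → requirement n/a → met
6. route audit 88 days ago vs limit 120 → met
7. driver safety training 199 days ago vs limit 180 → not met
8. vehicle leak inspection 507 days ago vs limit 540 → met
9. spill-response drill 34 days ago vs limit 30 → not met
10. weight-scale calibration 64 days ago vs limit 60 → not met
Not met: 2, 7, 9, 10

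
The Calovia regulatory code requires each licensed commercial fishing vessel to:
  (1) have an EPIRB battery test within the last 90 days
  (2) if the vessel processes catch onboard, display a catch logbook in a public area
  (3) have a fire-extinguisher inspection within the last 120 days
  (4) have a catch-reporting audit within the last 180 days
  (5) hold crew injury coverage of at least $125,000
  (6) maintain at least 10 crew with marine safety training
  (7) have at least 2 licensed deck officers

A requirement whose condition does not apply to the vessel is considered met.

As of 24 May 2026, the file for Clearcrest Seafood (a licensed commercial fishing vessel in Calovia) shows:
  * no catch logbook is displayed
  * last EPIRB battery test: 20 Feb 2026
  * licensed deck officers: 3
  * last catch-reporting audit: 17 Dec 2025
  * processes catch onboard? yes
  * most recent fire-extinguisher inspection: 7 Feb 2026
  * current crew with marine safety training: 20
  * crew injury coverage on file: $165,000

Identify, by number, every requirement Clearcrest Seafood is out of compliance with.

1. EPIRB battery test 93 days ago vs limit 90 → not met
2. condition 'processes catch onboard' holds; catch logbook absent → not met
3. fire-extinguisher inspection 106 days ago vs limit 120 → met
4. catch-reporting audit 158 days ago vs limit 180 → met
5. crew injury coverage $165,000 ≥ $125,000 → met
6. crew with marine safety training 20 ≥ 10 → met
7. licensed deck officers 3 ≥ 2 → met
Not met: 1, 2

1, 2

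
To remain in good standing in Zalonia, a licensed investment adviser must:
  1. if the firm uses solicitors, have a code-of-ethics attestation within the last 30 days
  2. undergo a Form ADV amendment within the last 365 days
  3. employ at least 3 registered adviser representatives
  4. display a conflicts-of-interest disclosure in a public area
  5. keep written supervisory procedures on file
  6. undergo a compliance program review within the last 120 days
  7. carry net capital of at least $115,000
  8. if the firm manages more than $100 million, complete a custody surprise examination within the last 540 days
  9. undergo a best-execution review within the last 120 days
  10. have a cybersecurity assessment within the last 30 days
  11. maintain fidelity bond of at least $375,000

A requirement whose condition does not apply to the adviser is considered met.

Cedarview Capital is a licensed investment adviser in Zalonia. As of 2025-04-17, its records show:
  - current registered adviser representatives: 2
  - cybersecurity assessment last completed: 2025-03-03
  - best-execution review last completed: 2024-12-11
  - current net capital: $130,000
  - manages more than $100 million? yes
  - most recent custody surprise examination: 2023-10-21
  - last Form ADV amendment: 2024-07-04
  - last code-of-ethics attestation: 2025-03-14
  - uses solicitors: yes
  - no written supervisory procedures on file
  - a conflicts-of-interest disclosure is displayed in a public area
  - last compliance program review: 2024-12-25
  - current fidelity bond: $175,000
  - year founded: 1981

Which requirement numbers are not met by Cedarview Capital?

1, 3, 5, 8, 9, 10, 11

1. condition 'uses solicitors' holds; code-of-ethics attestation 34 days ago vs limit 30 → not met
2. Form ADV amendment 287 days ago vs limit 365 → met
3. registered adviser representatives 2 < 3 → not met
4. conflicts-of-interest disclosure present → met
5. written supervisory procedures absent → not met
6. compliance program review 113 days ago vs limit 120 → met
7. net capital $130,000 ≥ $115,000 → met
8. condition 'manages more than $100 million' holds; custody surprise examination 544 days ago vs limit 540 → not met
9. best-execution review 127 days ago vs limit 120 → not met
10. cybersecurity assessment 45 days ago vs limit 30 → not met
11. fidelity bond $175,000 < $375,000 → not met
Not met: 1, 3, 5, 8, 9, 10, 11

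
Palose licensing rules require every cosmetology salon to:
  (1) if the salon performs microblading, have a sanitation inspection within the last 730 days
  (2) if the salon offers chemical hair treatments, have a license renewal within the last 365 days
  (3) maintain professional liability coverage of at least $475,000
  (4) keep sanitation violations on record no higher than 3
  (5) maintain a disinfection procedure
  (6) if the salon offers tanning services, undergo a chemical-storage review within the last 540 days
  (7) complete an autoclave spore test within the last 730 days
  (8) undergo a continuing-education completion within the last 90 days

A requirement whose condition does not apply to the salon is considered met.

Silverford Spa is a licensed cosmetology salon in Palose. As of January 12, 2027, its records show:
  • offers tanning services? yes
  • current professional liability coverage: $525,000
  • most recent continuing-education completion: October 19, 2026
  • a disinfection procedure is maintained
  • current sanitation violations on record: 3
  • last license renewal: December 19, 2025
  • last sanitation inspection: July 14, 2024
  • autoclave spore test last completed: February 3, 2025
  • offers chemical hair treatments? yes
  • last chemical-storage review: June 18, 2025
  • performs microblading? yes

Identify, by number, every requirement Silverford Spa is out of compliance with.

1. condition 'performs microblading' holds; sanitation inspection 912 days ago vs limit 730 → not met
2. condition 'offers chemical hair treatments' holds; license renewal 389 days ago vs limit 365 → not met
3. professional liability coverage $525,000 ≥ $475,000 → met
4. sanitation violations on record 3 ≤ 3 → met
5. disinfection procedure present → met
6. condition 'offers tanning services' holds; chemical-storage review 573 days ago vs limit 540 → not met
7. autoclave spore test 708 days ago vs limit 730 → met
8. continuing-education completion 85 days ago vs limit 90 → met
Not met: 1, 2, 6

1, 2, 6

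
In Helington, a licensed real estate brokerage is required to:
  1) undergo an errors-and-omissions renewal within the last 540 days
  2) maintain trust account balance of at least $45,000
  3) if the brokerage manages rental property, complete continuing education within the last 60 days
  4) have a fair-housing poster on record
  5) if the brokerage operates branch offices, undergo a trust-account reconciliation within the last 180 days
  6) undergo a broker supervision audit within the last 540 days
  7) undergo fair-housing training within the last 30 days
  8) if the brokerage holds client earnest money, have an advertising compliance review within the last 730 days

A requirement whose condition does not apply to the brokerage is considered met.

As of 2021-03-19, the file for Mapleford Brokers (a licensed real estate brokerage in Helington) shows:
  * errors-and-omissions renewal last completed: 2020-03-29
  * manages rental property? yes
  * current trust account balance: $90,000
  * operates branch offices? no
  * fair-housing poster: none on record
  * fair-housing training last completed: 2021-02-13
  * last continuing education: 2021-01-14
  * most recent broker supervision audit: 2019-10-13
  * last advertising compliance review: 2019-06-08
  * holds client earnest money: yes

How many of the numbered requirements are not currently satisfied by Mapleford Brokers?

1. errors-and-omissions renewal 355 days ago vs limit 540 → met
2. trust account balance $90,000 ≥ $45,000 → met
3. condition 'manages rental property' holds; continuing education 64 days ago vs limit 60 → not met
4. fair-housing poster absent → not met
5. condition 'operates branch offices' does not hold → requirement n/a → met
6. broker supervision audit 523 days ago vs limit 540 → met
7. fair-housing training 34 days ago vs limit 30 → not met
8. condition 'holds client earnest money' holds; advertising compliance review 650 days ago vs limit 730 → met
Not met: 3 of 8

3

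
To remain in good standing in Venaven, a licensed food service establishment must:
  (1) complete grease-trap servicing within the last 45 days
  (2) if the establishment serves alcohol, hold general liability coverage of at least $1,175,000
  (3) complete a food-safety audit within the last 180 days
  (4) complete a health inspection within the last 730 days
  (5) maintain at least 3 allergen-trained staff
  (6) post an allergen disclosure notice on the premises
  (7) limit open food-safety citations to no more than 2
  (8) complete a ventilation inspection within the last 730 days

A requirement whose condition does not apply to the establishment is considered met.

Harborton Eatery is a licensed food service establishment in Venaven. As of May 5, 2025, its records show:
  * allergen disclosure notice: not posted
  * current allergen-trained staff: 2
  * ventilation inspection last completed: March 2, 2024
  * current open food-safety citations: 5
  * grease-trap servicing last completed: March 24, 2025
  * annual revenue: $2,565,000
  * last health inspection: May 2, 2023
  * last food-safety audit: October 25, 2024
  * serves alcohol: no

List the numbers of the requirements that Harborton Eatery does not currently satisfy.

3, 4, 5, 6, 7

1. grease-trap servicing 42 days ago vs limit 45 → met
2. condition 'serves alcohol' does not hold → requirement n/a → met
3. food-safety audit 192 days ago vs limit 180 → not met
4. health inspection 734 days ago vs limit 730 → not met
5. allergen-trained staff 2 < 3 → not met
6. allergen disclosure notice absent → not met
7. open food-safety citations 5 > 2 → not met
8. ventilation inspection 429 days ago vs limit 730 → met
Not met: 3, 4, 5, 6, 7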